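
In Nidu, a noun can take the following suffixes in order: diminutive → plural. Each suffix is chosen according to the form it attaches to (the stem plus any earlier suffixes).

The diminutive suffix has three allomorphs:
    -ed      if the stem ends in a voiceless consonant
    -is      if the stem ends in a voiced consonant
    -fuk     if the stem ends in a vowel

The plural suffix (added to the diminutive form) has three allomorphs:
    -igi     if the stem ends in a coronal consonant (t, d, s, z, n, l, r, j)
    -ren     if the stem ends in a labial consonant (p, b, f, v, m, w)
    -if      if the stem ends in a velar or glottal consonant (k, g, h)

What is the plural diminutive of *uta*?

*uta* — final sound /a/ (a vowel) → -fuk → *utafuk*.
Since the final consonant of the diminutive form *utafuk* is /k/ (velar/glottal), it takes -if, giving *utafukif*.

utafukif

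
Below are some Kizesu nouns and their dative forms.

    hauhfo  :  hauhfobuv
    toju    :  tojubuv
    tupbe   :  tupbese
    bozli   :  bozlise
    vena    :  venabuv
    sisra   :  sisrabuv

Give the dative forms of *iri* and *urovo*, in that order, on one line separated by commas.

irise, urovobuv

The pattern is front/back vowel harmony: -se when the last vowel of the stem is a front vowel (*tupbe*, *bozli*); -buv when the last vowel of the stem is a back vowel (*hauhfo*, *toju*, *vena*, *sisra*).
*iri* — last vowel /i/ (a front vowel) → -se → *irise*.
*urovo*: last vowel = /o/, a back vowel → -buv → *urovobuv*.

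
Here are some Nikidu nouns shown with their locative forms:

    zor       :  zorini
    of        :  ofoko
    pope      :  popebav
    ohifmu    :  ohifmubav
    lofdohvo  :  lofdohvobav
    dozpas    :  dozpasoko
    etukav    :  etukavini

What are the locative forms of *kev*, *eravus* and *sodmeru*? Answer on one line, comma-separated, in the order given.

Looking at the final sound of each stem: -oko when the stem ends in a voiceless consonant (*of*, *dozpas*); -ini when the stem ends in a voiced consonant (*zor*, *etukav*); -bav when the stem ends in a vowel (*pope*, *ohifmu*, *lofdohvo*).
Since the final sound of *kev* is /v/ (a voiced consonant), it takes -ini, giving *kevini*.
*eravus* — final sound /s/ (a voiceless consonant) → -oko → *eravusoko*.
Since the final sound of *sodmeru* is /u/ (a vowel), it takes -bav, giving *sodmerubav*.

kevini, eravusoko, sodmerubav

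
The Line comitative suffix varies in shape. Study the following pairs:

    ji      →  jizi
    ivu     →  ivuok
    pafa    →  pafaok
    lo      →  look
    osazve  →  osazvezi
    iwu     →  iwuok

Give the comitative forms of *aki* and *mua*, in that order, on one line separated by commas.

The alternation tracks the last vowel of the stem — -zi when the last vowel of the stem is a front vowel (*ji*, *osazve*); -ok when the last vowel of the stem is a back vowel (*ivu*, *pafa*, *lo*, *iwu*).
*aki* — last vowel /i/ (a front vowel) → -zi → *akizi*.
*mua* — last vowel /a/ (a back vowel) → -ok → *muaok*.

akizi, muaok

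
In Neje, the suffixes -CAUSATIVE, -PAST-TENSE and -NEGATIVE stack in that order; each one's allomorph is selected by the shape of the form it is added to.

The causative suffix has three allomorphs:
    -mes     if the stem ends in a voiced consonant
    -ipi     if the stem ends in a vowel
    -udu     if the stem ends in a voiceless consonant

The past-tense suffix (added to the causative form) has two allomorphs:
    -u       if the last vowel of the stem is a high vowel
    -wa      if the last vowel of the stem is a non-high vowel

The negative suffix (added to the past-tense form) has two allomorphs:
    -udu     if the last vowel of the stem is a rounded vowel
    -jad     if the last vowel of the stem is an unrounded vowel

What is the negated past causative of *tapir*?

tapirmeswajad

Since the final sound of *tapir* is /r/ (a voiced consonant), it takes -mes, giving *tapirmes*.
The last vowel of the causative form *tapirmes* is /e/, which is a non-high vowel, so the past-tense suffix is -wa, giving *tapirmeswa*.
The past-tense form *tapirmeswa* — last vowel /a/ (an unrounded vowel) → -jad → *tapirmeswajad*.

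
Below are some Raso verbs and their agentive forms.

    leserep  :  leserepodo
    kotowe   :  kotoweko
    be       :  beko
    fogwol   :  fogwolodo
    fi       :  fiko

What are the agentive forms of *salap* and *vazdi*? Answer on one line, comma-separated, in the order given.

salapodo, vazdiko

Looking at the final sound of each stem: -odo when the stem ends in a consonant (*leserep*, *fogwol*); -ko when the stem ends in a vowel (*kotowe*, *be*, *fi*).
The final sound of *salap* is /p/, which is a consonant, so the suffix is -odo, giving *salapodo*.
Since the final sound of *vazdi* is /i/ (a vowel), it takes -ko, giving *vazdiko*.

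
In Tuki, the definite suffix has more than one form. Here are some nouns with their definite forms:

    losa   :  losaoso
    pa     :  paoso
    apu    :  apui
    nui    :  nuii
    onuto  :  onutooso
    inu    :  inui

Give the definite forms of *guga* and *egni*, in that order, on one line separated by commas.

gugaoso, egnii

Looking at the last vowel of each stem: -i when the last vowel of the stem is a high vowel (*apu*, *nui*, *inu*); -oso when the last vowel of the stem is a non-high vowel (*losa*, *pa*, *onuto*).
The last vowel of *guga* is /a/, which is a non-high vowel, so the suffix is -oso, giving *gugaoso*.
The last vowel of *egni* is /i/, which is a high vowel, so the suffix is -i, giving *egnii*.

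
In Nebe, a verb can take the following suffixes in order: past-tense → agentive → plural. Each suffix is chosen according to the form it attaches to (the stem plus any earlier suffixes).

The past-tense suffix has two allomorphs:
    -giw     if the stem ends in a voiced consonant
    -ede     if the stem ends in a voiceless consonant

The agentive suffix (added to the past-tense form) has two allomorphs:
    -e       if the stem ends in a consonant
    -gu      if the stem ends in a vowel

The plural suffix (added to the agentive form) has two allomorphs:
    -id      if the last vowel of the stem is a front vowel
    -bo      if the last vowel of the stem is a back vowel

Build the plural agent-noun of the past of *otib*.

*otib* — final consonant /b/ (voiced) → -giw → *otibgiw*.
The final sound of the past-tense form *otibgiw* is /w/, which is a consonant, so the agentive suffix is -e, giving *otibgiwe*.
The agentive form *otibgiwe* — last vowel /e/ (a front vowel) → -id → *otibgiweid*.

otibgiweid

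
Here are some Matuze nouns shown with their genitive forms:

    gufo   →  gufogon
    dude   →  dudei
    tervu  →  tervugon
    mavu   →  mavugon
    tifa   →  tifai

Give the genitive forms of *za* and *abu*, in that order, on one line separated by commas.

The pattern is rounding harmony: -gon when the last vowel of the stem is a rounded vowel (*gufo*, *tervu*, *mavu*); -i when the last vowel of the stem is an unrounded vowel (*dude*, *tifa*).
Since the last vowel of *za* is /a/ (an unrounded vowel), it takes -i, giving *zai*.
The last vowel of *abu* is /u/, which is a rounded vowel, so the suffix is -gon, giving *abugon*.

zai, abugon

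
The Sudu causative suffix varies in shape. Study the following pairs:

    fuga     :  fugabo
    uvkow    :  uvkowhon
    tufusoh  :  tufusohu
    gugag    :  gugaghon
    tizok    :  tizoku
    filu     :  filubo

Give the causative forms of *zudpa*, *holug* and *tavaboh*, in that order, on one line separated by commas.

The pattern is voicing of the final sound: -u when the stem ends in a voiceless consonant (*tufusoh*, *tizok*); -hon when the stem ends in a voiced consonant (*uvkow*, *gugag*); -bo when the stem ends in a vowel (*fuga*, *filu*).
The final sound of *zudpa* is /a/, which is a vowel, so the suffix is -bo, giving *zudpabo*.
The final sound of *holug* is /g/, which is a voiced consonant, so the suffix is -hon, giving *holughon*.
*tavaboh*: final sound = /h/, a voiceless consonant → -u → *tavabohu*.

zudpabo, holughon, tavabohu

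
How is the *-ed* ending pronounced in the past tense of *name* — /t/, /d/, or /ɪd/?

/d/

The stem *name* ends in a voiced sound other than /d/.
The -ed suffix is realized as /ɪd/ after /t, d/; as /t/ after other voiceless consonants; and as /d/ after other voiced sounds.
So -ed on *name* is pronounced /d/.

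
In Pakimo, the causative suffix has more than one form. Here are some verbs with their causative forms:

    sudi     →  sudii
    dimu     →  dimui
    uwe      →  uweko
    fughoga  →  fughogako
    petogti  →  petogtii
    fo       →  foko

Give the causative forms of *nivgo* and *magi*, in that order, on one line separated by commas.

nivgoko, magii

Looking at the last vowel of each stem: -i when the last vowel of the stem is a high vowel (*sudi*, *dimu*, *petogti*); -ko when the last vowel of the stem is a non-high vowel (*uwe*, *fughoga*, *fo*).
The last vowel of *nivgo* is /o/, which is a non-high vowel, so the suffix is -ko, giving *nivgoko*.
*magi* — last vowel /i/ (a high vowel) → -i → *magii*.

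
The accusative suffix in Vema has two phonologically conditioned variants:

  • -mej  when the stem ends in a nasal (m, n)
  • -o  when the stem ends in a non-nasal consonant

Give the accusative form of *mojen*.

The final consonant of *mojen* is /n/, which is a nasal, so the suffix is -mej, giving *mojenmej*.

mojenmej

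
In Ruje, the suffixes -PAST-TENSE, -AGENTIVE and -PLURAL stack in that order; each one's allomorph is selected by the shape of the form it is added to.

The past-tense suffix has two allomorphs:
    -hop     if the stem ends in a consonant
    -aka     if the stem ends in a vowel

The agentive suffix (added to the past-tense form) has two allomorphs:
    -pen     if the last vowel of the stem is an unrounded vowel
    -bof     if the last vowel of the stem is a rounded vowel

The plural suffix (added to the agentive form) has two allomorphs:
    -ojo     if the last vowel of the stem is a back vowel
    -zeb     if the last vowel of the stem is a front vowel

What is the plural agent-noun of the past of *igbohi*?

igbohiakapenzeb

*igbohi* — final sound /i/ (a vowel) → -aka → *igbohiaka*.
The past-tense form *igbohiaka*: last vowel = /a/, an unrounded vowel → -pen → *igbohiakapen*.
The agentive form *igbohiakapen*: last vowel = /e/, a front vowel → -zeb → *igbohiakapenzeb*.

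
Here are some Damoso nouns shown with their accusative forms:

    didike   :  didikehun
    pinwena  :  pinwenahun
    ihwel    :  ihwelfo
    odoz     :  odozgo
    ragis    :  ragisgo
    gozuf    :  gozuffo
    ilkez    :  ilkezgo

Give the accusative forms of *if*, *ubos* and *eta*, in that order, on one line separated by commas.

The suffix is conditioned by the final sound: -go when the stem ends in a sibilant (*odoz*, *ragis*, *ilkez*); -fo when the stem ends in a non-sibilant consonant (*ihwel*, *gozuf*); -hun when the stem ends in a vowel (*didike*, *pinwena*).
*if*: final sound = /f/, a non-sibilant consonant → -fo → *iffo*.
Since the final sound of *ubos* is /s/ (a sibilant), it takes -go, giving *ubosgo*.
*eta*: final sound = /a/, a vowel → -hun → *etahun*.

iffo, ubosgo, etahun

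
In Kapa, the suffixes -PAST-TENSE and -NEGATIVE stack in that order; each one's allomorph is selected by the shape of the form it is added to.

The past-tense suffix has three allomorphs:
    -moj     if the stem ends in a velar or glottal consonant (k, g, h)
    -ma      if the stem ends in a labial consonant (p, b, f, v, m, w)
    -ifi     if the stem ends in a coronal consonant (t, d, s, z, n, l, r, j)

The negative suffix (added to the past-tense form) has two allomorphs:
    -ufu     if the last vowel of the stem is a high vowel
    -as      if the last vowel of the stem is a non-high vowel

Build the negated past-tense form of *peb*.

pebmaas

The final consonant of *peb* is /b/, which is labial, so the past-tense suffix is -ma, giving *pebma*.
The past-tense form *pebma* — last vowel /a/ (a non-high vowel) → -as → *pebmaas*.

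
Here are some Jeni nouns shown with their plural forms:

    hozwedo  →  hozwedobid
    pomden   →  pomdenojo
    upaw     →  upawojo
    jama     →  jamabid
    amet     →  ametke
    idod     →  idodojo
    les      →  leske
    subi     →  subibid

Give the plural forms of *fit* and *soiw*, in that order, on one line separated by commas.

fitke, soiwojo

The alternation tracks the final sound of the stem — -ke when the stem ends in a voiceless consonant (*amet*, *les*); -ojo when the stem ends in a voiced consonant (*pomden*, *upaw*, *idod*); -bid when the stem ends in a vowel (*hozwedo*, *jama*, *subi*).
The final sound of *fit* is /t/, which is a voiceless consonant, so the suffix is -ke, giving *fitke*.
*soiw*: final sound = /w/, a voiced consonant → -ojo → *soiwojo*.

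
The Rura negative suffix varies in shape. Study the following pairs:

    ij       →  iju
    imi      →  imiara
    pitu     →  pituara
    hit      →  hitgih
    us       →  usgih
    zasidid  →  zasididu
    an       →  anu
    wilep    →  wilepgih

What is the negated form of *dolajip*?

dolajipgih

The suffix is conditioned by the final sound: -gih when the stem ends in a voiceless consonant (*hit*, *us*, *wilep*); -u when the stem ends in a voiced consonant (*ij*, *zasidid*, *an*); -ara when the stem ends in a vowel (*imi*, *pitu*).
*dolajip*: final sound = /p/, a voiceless consonant → -gih → *dolajipgih*.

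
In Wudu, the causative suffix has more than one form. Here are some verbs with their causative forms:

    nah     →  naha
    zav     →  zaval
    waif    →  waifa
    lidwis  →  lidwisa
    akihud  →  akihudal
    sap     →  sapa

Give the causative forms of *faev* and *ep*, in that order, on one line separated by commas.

The suffix is conditioned by the final consonant: -a when the stem ends in a voiceless consonant (*nah*, *waif*, *lidwis*, *sap*); -al when the stem ends in a voiced consonant (*zav*, *akihud*).
Since the final consonant of *faev* is /v/ (voiced), it takes -al, giving *faeval*.
*ep* — final consonant /p/ (voiceless) → -a → *epa*.

faeval, epa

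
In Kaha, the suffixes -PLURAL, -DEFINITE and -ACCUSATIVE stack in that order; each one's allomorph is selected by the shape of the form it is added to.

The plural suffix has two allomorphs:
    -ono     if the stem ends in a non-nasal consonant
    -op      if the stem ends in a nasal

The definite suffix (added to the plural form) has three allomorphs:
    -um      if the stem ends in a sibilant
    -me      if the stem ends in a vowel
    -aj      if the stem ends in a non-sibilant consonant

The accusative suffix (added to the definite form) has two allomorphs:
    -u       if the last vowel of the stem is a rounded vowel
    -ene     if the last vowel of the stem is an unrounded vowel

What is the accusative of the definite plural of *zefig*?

*zefig* — final consonant /g/ (non-nasal) → -ono → *zefigono*.
The plural form *zefigono* — final sound /o/ (a vowel) → -me → *zefigonome*.
The last vowel of the definite form *zefigonome* is /e/, which is an unrounded vowel, so the accusative suffix is -ene, giving *zefigonomeene*.

zefigonomeene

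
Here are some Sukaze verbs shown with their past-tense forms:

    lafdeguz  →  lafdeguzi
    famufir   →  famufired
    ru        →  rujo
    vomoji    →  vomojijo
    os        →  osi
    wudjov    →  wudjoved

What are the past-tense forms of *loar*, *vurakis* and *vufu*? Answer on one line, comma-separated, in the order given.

loared, vurakisi, vufujo

The pattern is sibilance of the final sound: -i when the stem ends in a sibilant (*lafdeguz*, *os*); -ed when the stem ends in a non-sibilant consonant (*famufir*, *wudjov*); -jo when the stem ends in a vowel (*ru*, *vomoji*).
Since the final sound of *loar* is /r/ (a non-sibilant consonant), it takes -ed, giving *loared*.
*vurakis*: final sound = /s/, a sibilant → -i → *vurakisi*.
*vufu* — final sound /u/ (a vowel) → -jo → *vufujo*.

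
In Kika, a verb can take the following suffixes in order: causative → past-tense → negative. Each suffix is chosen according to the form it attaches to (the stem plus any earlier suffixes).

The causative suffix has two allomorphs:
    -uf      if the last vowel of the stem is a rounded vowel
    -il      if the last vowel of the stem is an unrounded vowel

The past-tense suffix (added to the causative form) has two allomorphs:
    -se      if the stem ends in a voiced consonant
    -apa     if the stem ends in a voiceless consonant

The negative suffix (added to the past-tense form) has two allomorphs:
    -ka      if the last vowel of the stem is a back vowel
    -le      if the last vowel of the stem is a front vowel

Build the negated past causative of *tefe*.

tefeilsele

The last vowel of *tefe* is /e/, which is an unrounded vowel, so the causative suffix is -il, giving *tefeil*.
The causative form *tefeil* — final consonant /l/ (voiced) → -se → *tefeilse*.
Since the last vowel of the past-tense form *tefeilse* is /e/ (a front vowel), it takes -le, giving *tefeilsele*.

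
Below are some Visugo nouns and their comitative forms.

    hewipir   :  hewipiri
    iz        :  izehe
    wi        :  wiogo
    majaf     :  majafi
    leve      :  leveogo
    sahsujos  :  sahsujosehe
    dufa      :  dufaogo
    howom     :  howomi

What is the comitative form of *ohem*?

ohemi

The alternation tracks the final sound of the stem — -ehe when the stem ends in a sibilant (*iz*, *sahsujos*); -i when the stem ends in a non-sibilant consonant (*hewipir*, *majaf*, *howom*); -ogo when the stem ends in a vowel (*wi*, *leve*, *dufa*).
Since the final sound of *ohem* is /m/ (a non-sibilant consonant), it takes -i, giving *ohemi*.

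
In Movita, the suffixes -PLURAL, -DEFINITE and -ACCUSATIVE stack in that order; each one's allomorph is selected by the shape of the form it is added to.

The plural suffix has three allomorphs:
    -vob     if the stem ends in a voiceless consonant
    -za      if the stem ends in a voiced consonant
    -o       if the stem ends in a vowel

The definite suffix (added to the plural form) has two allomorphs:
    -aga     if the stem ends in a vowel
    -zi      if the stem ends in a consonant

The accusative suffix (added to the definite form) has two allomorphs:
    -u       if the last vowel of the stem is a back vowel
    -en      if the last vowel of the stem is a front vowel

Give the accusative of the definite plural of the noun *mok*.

Since the final sound of *mok* is /k/ (a voiceless consonant), it takes -vob, giving *mokvob*.
The plural form *mokvob* — final sound /b/ (a consonant) → -zi → *mokvobzi*.
Since the last vowel of the definite form *mokvobzi* is /i/ (a front vowel), it takes -en, giving *mokvobzien*.

mokvobzien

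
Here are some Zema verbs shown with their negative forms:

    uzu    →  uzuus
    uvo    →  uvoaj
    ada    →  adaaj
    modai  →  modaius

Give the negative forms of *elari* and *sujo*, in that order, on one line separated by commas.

elarius, sujoaj

Looking at the last vowel of each stem: -us when the last vowel of the stem is a high vowel (*uzu*, *modai*); -aj when the last vowel of the stem is a non-high vowel (*uvo*, *ada*).
The last vowel of *elari* is /i/, which is a high vowel, so the suffix is -us, giving *elarius*.
The last vowel of *sujo* is /o/, which is a non-high vowel, so the suffix is -aj, giving *sujoaj*.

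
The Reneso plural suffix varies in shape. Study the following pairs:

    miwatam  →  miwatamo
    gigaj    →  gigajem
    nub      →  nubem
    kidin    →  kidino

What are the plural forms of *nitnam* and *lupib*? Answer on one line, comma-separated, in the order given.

nitnamo, lupibem

The alternation tracks the final consonant of the stem — -o when the stem ends in a nasal (*miwatam*, *kidin*); -em when the stem ends in a non-nasal consonant (*gigaj*, *nub*).
Since the final consonant of *nitnam* is /m/ (a nasal), it takes -o, giving *nitnamo*.
*lupib* — final consonant /b/ (non-nasal) → -em → *lupibem*.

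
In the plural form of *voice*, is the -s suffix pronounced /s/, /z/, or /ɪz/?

The stem *voice* ends in a sibilant (/s, z, ʃ, ʒ, tʃ, dʒ/).
The plural suffix surfaces as /ɪz/ after sibilants, /s/ after other voiceless consonants, and /z/ after other voiced sounds.
So the plural -s on *voice* is pronounced /ɪz/.

/ɪz/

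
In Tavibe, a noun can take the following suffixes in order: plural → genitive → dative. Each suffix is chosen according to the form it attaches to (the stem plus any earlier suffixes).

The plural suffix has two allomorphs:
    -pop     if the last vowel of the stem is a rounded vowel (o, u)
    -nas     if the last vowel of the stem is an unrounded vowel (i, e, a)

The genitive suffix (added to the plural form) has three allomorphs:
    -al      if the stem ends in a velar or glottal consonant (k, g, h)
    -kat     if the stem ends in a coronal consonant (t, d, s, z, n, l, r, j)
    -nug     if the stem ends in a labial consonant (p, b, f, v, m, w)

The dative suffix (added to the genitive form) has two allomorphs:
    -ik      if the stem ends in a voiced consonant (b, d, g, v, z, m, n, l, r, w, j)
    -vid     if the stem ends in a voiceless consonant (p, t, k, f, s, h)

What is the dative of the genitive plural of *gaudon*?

gaudonpopnugik

Since the last vowel of *gaudon* is /o/ (a rounded vowel), it takes -pop, giving *gaudonpop*.
The plural form *gaudonpop* — final consonant /p/ (labial) → -nug → *gaudonpopnug*.
The genitive form *gaudonpopnug* — final consonant /g/ (voiced) → -ik → *gaudonpopnugik*.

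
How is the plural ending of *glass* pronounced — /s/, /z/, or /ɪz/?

The stem *glass* ends in a sibilant (/s, z, ʃ, ʒ, tʃ, dʒ/).
The plural suffix surfaces as /ɪz/ after sibilants, /s/ after other voiceless consonants, and /z/ after other voiced sounds.
So the plural -s on *glass* is pronounced /ɪz/.

/ɪz/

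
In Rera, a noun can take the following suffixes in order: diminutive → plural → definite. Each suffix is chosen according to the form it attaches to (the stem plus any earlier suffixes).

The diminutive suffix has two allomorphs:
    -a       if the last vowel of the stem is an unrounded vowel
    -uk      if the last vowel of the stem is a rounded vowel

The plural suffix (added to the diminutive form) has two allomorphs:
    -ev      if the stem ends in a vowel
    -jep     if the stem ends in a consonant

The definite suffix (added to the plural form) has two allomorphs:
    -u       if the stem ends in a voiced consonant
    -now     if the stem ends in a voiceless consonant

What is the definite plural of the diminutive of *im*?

The last vowel of *im* is /i/, which is an unrounded vowel, so the diminutive suffix is -a, giving *ima*.
Since the final sound of the diminutive form *ima* is /a/ (a vowel), it takes -ev, giving *imaev*.
The final consonant of the plural form *imaev* is /v/, which is voiced, so the definite suffix is -u, giving *imaevu*.

imaevu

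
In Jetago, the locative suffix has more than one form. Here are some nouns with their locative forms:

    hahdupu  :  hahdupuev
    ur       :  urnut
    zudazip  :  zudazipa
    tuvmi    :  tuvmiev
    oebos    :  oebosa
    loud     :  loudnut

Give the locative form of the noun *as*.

The alternation tracks the final sound of the stem — -a when the stem ends in a voiceless consonant (*zudazip*, *oebos*); -nut when the stem ends in a voiced consonant (*ur*, *loud*); -ev when the stem ends in a vowel (*hahdupu*, *tuvmi*).
The final sound of *as* is /s/, which is a voiceless consonant, so the suffix is -a, giving *asa*.

asa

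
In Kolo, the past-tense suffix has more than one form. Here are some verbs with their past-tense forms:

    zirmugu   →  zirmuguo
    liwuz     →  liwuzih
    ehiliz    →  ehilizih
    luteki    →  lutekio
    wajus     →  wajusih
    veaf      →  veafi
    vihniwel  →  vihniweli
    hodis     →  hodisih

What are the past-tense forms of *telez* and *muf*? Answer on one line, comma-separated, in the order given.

Looking at the final sound of each stem: -ih when the stem ends in a sibilant (*liwuz*, *ehiliz*, *wajus*, *hodis*); -i when the stem ends in a non-sibilant consonant (*veaf*, *vihniwel*); -o when the stem ends in a vowel (*zirmugu*, *luteki*).
The final sound of *telez* is /z/, which is a sibilant, so the suffix is -ih, giving *telezih*.
*muf*: final sound = /f/, a non-sibilant consonant → -i → *mufi*.

telezih, mufi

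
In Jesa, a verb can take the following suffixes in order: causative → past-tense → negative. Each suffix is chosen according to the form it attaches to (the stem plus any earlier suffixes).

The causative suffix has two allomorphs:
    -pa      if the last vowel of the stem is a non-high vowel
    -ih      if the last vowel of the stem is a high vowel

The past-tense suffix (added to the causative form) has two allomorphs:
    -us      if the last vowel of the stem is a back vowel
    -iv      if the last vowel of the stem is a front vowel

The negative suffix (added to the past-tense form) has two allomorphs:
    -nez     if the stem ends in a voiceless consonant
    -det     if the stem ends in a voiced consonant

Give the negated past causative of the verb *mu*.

*mu* — last vowel /u/ (a high vowel) → -ih → *muih*.
The causative form *muih* — last vowel /i/ (a front vowel) → -iv → *muihiv*.
The final consonant of the past-tense form *muihiv* is /v/, which is voiced, so the negative suffix is -det, giving *muihivdet*.

muihivdet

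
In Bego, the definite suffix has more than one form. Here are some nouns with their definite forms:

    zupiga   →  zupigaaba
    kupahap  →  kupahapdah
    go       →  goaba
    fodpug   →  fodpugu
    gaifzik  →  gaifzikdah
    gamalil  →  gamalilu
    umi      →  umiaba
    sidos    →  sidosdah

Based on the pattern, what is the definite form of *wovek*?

The alternation tracks the final sound of the stem — -dah when the stem ends in a voiceless consonant (*kupahap*, *gaifzik*, *sidos*); -u when the stem ends in a voiced consonant (*fodpug*, *gamalil*); -aba when the stem ends in a vowel (*zupiga*, *go*, *umi*).
*wovek*: final sound = /k/, a voiceless consonant → -dah → *wovekdah*.

wovekdah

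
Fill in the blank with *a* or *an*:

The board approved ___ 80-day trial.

an

The indefinite article is chosen by the initial *sound* of the following word, not its spelling.
The number *80* is spoken "eighty", beginning with /ˈeɪti/ — a vowel sound.
So the article is *an*: The board approved an 80-day trial.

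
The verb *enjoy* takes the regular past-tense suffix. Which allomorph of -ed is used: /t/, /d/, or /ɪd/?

/d/

The stem *enjoy* ends in a voiced sound other than /d/.
The -ed suffix is realized as /ɪd/ after /t, d/; as /t/ after other voiceless consonants; and as /d/ after other voiced sounds.
So -ed on *enjoy* is pronounced /d/.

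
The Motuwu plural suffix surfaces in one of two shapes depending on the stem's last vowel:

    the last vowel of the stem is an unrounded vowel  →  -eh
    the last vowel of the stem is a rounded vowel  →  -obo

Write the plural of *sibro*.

Since the last vowel of *sibro* is /o/ (a rounded vowel), it takes -obo, giving *sibroobo*.

sibroobo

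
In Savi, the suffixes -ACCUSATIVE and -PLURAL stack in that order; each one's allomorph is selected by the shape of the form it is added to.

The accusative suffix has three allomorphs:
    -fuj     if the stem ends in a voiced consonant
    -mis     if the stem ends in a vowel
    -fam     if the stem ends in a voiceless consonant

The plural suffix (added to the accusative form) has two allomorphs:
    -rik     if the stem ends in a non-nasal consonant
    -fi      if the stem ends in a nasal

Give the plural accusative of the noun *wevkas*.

wevkasfamfi

*wevkas*: final sound = /s/, a voiceless consonant → -fam → *wevkasfam*.
The accusative form *wevkasfam*: final consonant = /m/, a nasal → -fi → *wevkasfamfi*.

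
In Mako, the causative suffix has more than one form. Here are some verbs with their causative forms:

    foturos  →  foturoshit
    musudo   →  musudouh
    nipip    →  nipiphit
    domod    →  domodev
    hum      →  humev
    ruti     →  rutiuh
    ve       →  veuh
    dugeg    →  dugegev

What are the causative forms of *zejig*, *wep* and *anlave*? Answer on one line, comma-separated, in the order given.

zejigev, wephit, anlaveuh

The suffix is conditioned by the final sound: -hit when the stem ends in a voiceless consonant (*foturos*, *nipip*); -ev when the stem ends in a voiced consonant (*domod*, *hum*, *dugeg*); -uh when the stem ends in a vowel (*musudo*, *ruti*, *ve*).
*zejig*: final sound = /g/, a voiced consonant → -ev → *zejigev*.
*wep* — final sound /p/ (a voiceless consonant) → -hit → *wephit*.
Since the final sound of *anlave* is /e/ (a vowel), it takes -uh, giving *anlaveuh*.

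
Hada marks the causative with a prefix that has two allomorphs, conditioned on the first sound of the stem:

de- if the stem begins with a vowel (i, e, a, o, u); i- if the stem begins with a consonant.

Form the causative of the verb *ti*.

iti

*ti*: first sound = /t/, a consonant → i- → *iti*.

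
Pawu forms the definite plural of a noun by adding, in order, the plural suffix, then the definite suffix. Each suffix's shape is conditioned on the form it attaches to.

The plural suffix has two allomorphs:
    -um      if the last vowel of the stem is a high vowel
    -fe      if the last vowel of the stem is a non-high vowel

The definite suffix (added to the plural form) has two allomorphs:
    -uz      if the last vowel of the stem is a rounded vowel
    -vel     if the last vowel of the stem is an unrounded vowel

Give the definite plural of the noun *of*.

offevel

*of* — last vowel /o/ (a non-high vowel) → -fe → *offe*.
Since the last vowel of the plural form *offe* is /e/ (an unrounded vowel), it takes -vel, giving *offevel*.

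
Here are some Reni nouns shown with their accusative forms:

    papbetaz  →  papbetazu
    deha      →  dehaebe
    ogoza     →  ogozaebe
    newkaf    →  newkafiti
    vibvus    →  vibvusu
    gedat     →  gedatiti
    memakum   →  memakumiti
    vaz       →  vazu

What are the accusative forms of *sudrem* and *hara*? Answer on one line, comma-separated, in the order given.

Looking at the final sound of each stem: -u when the stem ends in a sibilant (*papbetaz*, *vibvus*, *vaz*); -iti when the stem ends in a non-sibilant consonant (*newkaf*, *gedat*, *memakum*); -ebe when the stem ends in a vowel (*deha*, *ogoza*).
The final sound of *sudrem* is /m/, which is a non-sibilant consonant, so the suffix is -iti, giving *sudremiti*.
*hara* — final sound /a/ (a vowel) → -ebe → *haraebe*.

sudremiti, haraebe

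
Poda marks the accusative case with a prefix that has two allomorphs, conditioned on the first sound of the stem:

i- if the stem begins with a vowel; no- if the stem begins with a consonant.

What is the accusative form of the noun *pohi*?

The first sound of *pohi* is /p/, which is a consonant, so the prefix is no-, giving *nopohi*.

nopohi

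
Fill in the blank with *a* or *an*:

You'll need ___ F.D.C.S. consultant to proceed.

an

The indefinite article is chosen by the initial *sound* of the following word, not its spelling.
The initialism *F.D.C.S.* is read letter by letter; the first letter, F, is pronounced /ɛf/, which begins with a vowel sound.
So the article is *an*: You'll need an F.D.C.S. consultant to proceed.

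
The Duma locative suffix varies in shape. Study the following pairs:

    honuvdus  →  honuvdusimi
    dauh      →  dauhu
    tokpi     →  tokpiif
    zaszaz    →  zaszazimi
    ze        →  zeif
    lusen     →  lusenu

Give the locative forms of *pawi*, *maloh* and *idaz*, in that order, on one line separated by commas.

pawiif, malohu, idazimi

Looking at the final sound of each stem: -imi when the stem ends in a sibilant (*honuvdus*, *zaszaz*); -u when the stem ends in a non-sibilant consonant (*dauh*, *lusen*); -if when the stem ends in a vowel (*tokpi*, *ze*).
The final sound of *pawi* is /i/, which is a vowel, so the suffix is -if, giving *pawiif*.
*maloh*: final sound = /h/, a non-sibilant consonant → -u → *malohu*.
The final sound of *idaz* is /z/, which is a sibilant, so the suffix is -imi, giving *idazimi*.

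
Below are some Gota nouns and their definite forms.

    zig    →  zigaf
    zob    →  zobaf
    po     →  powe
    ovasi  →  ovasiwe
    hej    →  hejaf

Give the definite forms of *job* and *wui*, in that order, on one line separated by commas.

The pattern is consonant vs. vowel: -af when the stem ends in a consonant (*zig*, *zob*, *hej*); -we when the stem ends in a vowel (*po*, *ovasi*).
The final sound of *job* is /b/, which is a consonant, so the suffix is -af, giving *jobaf*.
Since the final sound of *wui* is /i/ (a vowel), it takes -we, giving *wuiwe*.

jobaf, wuiwe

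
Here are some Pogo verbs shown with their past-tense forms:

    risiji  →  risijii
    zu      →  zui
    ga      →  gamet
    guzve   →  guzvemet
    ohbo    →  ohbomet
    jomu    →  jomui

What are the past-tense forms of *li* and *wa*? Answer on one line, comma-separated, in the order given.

lii, wamet

The pattern is height harmony: -i when the last vowel of the stem is a high vowel (*risiji*, *zu*, *jomu*); -met when the last vowel of the stem is a non-high vowel (*ga*, *guzve*, *ohbo*).
*li* — last vowel /i/ (a high vowel) → -i → *lii*.
*wa*: last vowel = /a/, a non-high vowel → -met → *wamet*.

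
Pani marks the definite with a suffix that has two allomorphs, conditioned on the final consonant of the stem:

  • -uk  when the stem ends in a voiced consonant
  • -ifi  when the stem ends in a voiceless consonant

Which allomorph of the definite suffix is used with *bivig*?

-uk

*bivig* — final consonant /g/ (voiced) → -uk.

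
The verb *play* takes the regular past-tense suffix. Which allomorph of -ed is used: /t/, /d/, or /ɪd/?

/d/

The stem *play* ends in a voiced sound other than /d/.
The -ed suffix is realized as /ɪd/ after /t, d/; as /t/ after other voiceless consonants; and as /d/ after other voiced sounds.
So -ed on *play* is pronounced /d/.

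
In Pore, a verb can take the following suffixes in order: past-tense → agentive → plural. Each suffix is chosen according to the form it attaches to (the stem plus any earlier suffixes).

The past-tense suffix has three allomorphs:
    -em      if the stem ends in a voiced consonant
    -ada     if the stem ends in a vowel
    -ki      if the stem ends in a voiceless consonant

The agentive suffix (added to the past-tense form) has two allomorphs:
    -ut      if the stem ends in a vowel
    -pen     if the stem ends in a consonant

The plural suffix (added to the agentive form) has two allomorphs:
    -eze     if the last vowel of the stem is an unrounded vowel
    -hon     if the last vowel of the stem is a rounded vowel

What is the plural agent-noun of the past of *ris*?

*ris* — final sound /s/ (a voiceless consonant) → -ki → *riski*.
The final sound of the past-tense form *riski* is /i/, which is a vowel, so the agentive suffix is -ut, giving *riskiut*.
Since the last vowel of the agentive form *riskiut* is /u/ (a rounded vowel), it takes -hon, giving *riskiuthon*.

riskiuthon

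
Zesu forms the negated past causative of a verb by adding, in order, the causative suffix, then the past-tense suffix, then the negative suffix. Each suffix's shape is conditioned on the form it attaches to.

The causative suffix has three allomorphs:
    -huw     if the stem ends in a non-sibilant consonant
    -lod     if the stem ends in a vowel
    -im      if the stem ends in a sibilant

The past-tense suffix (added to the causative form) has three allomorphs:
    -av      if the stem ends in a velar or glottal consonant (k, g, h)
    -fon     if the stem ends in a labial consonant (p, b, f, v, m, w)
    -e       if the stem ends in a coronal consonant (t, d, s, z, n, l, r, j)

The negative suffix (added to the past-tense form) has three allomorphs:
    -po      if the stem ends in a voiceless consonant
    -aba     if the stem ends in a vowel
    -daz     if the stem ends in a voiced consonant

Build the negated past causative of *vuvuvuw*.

vuvuvuwhuwfondaz

Since the final sound of *vuvuvuw* is /w/ (a non-sibilant consonant), it takes -huw, giving *vuvuvuwhuw*.
Since the final consonant of the causative form *vuvuvuwhuw* is /w/ (labial), it takes -fon, giving *vuvuvuwhuwfon*.
Since the final sound of the past-tense form *vuvuvuwhuwfon* is /n/ (a voiced consonant), it takes -daz, giving *vuvuvuwhuwfondaz*.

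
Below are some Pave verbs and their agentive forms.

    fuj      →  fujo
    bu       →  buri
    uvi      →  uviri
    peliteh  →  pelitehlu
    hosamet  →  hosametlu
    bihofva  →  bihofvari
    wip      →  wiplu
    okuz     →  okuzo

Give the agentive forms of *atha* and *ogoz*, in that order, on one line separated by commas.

athari, ogozo

The alternation tracks the final sound of the stem — -lu when the stem ends in a voiceless consonant (*peliteh*, *hosamet*, *wip*); -o when the stem ends in a voiced consonant (*fuj*, *okuz*); -ri when the stem ends in a vowel (*bu*, *uvi*, *bihofva*).
Since the final sound of *atha* is /a/ (a vowel), it takes -ri, giving *athari*.
Since the final sound of *ogoz* is /z/ (a voiced consonant), it takes -o, giving *ogozo*.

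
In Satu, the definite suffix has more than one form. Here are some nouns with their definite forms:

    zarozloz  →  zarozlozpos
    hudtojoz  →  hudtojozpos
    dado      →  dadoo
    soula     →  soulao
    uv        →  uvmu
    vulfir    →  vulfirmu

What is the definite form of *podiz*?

podizpos

Looking at the final sound of each stem: -pos when the stem ends in a sibilant (*zarozloz*, *hudtojoz*); -mu when the stem ends in a non-sibilant consonant (*uv*, *vulfir*); -o when the stem ends in a vowel (*dado*, *soula*).
Since the final sound of *podiz* is /z/ (a sibilant), it takes -pos, giving *podizpos*.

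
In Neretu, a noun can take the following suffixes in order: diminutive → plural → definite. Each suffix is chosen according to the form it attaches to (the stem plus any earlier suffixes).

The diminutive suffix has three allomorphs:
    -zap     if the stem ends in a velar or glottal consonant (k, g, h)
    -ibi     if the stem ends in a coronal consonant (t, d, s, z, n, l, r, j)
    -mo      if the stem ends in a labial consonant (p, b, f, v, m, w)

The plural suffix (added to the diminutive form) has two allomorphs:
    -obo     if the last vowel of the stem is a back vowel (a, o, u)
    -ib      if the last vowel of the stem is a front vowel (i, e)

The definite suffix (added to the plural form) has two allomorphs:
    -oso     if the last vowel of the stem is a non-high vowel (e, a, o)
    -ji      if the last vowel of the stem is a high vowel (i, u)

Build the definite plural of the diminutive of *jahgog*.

jahgogzapobooso

*jahgog*: final consonant = /g/, velar/glottal → -zap → *jahgogzap*.
The diminutive form *jahgogzap*: last vowel = /a/, a back vowel → -obo → *jahgogzapobo*.
The plural form *jahgogzapobo* — last vowel /o/ (a non-high vowel) → -oso → *jahgogzapobooso*.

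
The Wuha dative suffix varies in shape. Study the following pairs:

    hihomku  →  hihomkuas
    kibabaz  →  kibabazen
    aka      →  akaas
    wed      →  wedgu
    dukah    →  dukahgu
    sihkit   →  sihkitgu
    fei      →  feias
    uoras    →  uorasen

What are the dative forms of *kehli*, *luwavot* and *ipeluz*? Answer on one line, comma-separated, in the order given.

kehlias, luwavotgu, ipeluzen

Looking at the final sound of each stem: -en when the stem ends in a sibilant (*kibabaz*, *uoras*); -gu when the stem ends in a non-sibilant consonant (*wed*, *dukah*, *sihkit*); -as when the stem ends in a vowel (*hihomku*, *aka*, *fei*).
*kehli* — final sound /i/ (a vowel) → -as → *kehlias*.
Since the final sound of *luwavot* is /t/ (a non-sibilant consonant), it takes -gu, giving *luwavotgu*.
The final sound of *ipeluz* is /z/, which is a sibilant, so the suffix is -en, giving *ipeluzen*.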